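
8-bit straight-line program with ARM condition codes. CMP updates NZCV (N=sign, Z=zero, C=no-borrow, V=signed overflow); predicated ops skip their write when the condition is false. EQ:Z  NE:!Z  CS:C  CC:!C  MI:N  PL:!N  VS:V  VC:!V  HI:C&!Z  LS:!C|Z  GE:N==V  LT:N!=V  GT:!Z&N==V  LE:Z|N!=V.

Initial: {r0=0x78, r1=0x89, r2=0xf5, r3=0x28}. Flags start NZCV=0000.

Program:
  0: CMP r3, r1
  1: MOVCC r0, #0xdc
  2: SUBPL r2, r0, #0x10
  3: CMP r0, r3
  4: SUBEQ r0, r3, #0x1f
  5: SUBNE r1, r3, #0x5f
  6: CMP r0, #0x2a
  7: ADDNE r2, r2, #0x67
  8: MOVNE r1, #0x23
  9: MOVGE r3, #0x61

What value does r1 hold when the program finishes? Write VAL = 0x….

[0] flags=1001 → (cmp)
[1] flags=1001 CC?T → r0=0xdc
[2] flags=1001 PL?F → skip
[3] flags=1010 → (cmp)
[4] flags=1010 EQ?F → skip
[5] flags=1010 NE?T → r1=0xc9
[6] flags=1010 → (cmp)
[7] flags=1010 NE?T → r2=0x5c
[8] flags=1010 NE?T → r1=0x23
[9] flags=1010 GE?F → skip

VAL = 0x23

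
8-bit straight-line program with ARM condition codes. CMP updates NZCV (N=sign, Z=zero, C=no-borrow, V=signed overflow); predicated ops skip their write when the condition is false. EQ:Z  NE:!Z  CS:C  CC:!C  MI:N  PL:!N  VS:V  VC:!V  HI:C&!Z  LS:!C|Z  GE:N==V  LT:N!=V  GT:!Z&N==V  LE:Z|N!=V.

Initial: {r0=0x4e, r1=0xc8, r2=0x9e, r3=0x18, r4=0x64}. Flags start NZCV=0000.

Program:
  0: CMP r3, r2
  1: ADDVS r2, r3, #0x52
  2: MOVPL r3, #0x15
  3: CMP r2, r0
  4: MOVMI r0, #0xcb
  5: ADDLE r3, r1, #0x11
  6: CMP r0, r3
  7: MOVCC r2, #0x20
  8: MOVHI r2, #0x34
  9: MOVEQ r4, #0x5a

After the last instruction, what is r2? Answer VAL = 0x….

[0] flags=0000 → (cmp)
[1] flags=0000 VS?F → skip
[2] flags=0000 PL?T → r3=0x15
[3] flags=0011 → (cmp)
[4] flags=0011 MI?F → skip
[5] flags=0011 LE?T → r3=0xd9
[6] flags=0000 → (cmp)
[7] flags=0000 CC?T → r2=0x20
[8] flags=0000 HI?F → skip
[9] flags=0000 EQ?F → skip

VAL = 0x20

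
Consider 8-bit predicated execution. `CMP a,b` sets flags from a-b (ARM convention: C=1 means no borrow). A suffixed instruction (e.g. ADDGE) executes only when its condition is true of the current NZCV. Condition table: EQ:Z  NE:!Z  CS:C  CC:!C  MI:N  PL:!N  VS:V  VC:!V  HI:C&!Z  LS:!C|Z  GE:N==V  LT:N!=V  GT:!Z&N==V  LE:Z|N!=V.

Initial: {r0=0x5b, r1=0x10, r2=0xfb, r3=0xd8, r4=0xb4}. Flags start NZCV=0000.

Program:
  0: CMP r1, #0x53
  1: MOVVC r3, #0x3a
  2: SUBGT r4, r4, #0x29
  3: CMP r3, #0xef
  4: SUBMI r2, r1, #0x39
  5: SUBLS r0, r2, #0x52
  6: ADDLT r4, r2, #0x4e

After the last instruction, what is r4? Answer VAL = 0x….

0: ✓ CMP  NZCV=1000
1: ✓ MOVVC  r3←0x3a
2: · SUBGT
3: ✓ CMP  NZCV=0000
4: · SUBMI
5: ✓ SUBLS  r0←0xa9
6: · ADDLT

VAL = 0xb4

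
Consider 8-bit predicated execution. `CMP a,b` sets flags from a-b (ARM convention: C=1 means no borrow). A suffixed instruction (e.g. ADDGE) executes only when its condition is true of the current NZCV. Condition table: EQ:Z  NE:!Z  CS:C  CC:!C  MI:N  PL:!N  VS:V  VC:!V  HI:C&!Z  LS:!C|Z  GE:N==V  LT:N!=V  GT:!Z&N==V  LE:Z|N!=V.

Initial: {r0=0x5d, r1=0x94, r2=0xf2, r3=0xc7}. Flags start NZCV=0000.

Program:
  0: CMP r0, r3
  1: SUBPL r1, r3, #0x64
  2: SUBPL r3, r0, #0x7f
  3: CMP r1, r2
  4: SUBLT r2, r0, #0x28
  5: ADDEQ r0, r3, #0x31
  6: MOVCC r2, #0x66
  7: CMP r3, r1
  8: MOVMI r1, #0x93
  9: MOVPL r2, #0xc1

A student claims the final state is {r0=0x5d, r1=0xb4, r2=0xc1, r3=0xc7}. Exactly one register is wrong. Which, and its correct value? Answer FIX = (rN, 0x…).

[0] flags=1001 → (cmp)
[1] flags=1001 PL?F → skip
[2] flags=1001 PL?F → skip
[3] flags=1000 → (cmp)
[4] flags=1000 LT?T → r2=0x35
[5] flags=1000 EQ?F → skip
[6] flags=1000 CC?T → r2=0x66
[7] flags=0010 → (cmp)
[8] flags=0010 MI?F → skip
[9] flags=0010 PL?T → r2=0xc1

FIX = (r1, 0x94)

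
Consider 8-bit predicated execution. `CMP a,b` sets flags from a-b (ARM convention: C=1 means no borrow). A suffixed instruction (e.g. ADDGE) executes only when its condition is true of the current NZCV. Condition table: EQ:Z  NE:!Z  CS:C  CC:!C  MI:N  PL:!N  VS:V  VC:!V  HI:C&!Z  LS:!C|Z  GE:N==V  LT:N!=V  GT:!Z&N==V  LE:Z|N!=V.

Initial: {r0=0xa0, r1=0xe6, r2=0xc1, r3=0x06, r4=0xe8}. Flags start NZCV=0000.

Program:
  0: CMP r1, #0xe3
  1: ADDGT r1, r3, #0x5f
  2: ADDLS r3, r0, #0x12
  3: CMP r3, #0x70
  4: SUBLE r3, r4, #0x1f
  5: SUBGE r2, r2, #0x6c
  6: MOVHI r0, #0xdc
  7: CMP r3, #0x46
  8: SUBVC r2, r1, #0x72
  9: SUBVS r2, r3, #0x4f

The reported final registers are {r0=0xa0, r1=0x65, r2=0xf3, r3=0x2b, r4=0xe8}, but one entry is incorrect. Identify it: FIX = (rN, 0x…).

0: ✓ CMP  NZCV=0010
1: ✓ ADDGT  r1←0x65
2: · ADDLS
3: ✓ CMP  NZCV=1000
4: ✓ SUBLE  r3←0xc9
5: · SUBGE
6: · MOVHI
7: ✓ CMP  NZCV=1010
8: ✓ SUBVC  r2←0xf3
9: · SUBVS

FIX = (r3, 0xc9)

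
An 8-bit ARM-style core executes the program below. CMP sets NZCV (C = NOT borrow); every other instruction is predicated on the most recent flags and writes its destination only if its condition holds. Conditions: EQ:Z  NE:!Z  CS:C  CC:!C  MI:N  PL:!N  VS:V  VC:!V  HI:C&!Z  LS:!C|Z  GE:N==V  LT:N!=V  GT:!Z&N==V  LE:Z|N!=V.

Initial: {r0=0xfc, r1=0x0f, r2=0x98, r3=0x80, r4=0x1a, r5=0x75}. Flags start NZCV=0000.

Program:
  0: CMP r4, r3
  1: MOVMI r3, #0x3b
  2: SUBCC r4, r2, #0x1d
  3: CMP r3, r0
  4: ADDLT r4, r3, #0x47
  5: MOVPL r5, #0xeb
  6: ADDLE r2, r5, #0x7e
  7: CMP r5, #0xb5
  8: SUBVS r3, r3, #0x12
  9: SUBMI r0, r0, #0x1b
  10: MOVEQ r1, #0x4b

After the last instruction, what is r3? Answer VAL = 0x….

VAL = 0x3b

[0] flags=1001 → (cmp)
[1] flags=1001 MI?T → r3=0x3b
[2] flags=1001 CC?T → r4=0x7b
[3] flags=0000 → (cmp)
[4] flags=0000 LT?F → skip
[5] flags=0000 PL?T → r5=0xeb
[6] flags=0000 LE?F → skip
[7] flags=0010 → (cmp)
[8] flags=0010 VS?F → skip
[9] flags=0010 MI?F → skip
[10] flags=0010 EQ?F → skip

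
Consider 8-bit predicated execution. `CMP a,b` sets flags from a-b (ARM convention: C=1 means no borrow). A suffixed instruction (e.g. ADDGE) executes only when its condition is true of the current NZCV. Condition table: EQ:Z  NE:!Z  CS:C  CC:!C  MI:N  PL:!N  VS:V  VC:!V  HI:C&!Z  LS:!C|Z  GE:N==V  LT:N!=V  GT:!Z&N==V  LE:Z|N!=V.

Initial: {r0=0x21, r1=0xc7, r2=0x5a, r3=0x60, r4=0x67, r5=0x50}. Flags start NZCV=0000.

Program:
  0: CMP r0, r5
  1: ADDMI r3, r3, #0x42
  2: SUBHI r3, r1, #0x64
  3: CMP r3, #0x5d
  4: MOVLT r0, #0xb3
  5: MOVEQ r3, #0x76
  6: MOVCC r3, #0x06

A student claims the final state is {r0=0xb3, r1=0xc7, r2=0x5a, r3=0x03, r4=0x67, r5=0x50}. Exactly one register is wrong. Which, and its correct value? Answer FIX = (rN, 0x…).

0: ✓ CMP  NZCV=1000
1: ✓ ADDMI  r3←0xa2
2: · SUBHI
3: ✓ CMP  NZCV=0011
4: ✓ MOVLT  r0←0xb3
5: · MOVEQ
6: · MOVCC

FIX = (r3, 0xa2)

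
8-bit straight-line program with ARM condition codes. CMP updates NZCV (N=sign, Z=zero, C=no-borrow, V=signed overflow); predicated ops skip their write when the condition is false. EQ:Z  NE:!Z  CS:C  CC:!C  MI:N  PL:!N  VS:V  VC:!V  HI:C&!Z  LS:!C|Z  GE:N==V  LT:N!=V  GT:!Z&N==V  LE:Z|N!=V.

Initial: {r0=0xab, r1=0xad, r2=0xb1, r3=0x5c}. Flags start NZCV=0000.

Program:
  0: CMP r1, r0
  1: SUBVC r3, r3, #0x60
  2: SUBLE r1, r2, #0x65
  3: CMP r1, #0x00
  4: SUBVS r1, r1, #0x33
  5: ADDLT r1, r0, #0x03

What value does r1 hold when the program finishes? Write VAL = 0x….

VAL = 0xae

[0] flags=0010 → (cmp)
[1] flags=0010 VC?T → r3=0xfc
[2] flags=0010 LE?F → skip
[3] flags=1010 → (cmp)
[4] flags=1010 VS?F → skip
[5] flags=1010 LT?T → r1=0xae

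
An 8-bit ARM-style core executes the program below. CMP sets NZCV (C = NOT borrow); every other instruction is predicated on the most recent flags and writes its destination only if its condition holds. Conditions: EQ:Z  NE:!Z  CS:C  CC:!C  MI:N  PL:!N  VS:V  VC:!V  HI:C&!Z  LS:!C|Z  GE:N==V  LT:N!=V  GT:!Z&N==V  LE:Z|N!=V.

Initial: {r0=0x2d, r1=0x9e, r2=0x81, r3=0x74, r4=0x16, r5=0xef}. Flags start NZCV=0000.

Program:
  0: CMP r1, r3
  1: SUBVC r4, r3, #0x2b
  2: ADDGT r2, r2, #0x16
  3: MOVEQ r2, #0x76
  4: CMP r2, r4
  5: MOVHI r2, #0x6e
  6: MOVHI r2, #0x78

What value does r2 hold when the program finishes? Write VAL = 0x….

0: ✓ CMP  NZCV=0011
1: · SUBVC
2: · ADDGT
3: · MOVEQ
4: ✓ CMP  NZCV=0011
5: ✓ MOVHI  r2←0x6e
6: ✓ MOVHI  r2←0x78

VAL = 0x78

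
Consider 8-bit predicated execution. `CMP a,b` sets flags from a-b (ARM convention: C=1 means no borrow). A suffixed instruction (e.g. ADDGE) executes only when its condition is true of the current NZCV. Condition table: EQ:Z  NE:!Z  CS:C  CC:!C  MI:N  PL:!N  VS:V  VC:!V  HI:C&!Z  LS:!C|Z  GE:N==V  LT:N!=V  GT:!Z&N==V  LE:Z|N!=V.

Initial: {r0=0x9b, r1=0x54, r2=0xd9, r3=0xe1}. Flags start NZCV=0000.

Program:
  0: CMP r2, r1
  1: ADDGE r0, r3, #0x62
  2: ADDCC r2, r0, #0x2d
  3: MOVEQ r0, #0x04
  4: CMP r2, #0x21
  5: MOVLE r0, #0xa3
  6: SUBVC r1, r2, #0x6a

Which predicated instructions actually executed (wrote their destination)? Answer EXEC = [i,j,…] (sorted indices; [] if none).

EXEC = [5,6]

[0] flags=1010 → (cmp)
[1] flags=1010 GE?F → skip
[2] flags=1010 CC?F → skip
[3] flags=1010 EQ?F → skip
[4] flags=1010 → (cmp)
[5] flags=1010 LE?T → r0=0xa3
[6] flags=1010 VC?T → r1=0x6f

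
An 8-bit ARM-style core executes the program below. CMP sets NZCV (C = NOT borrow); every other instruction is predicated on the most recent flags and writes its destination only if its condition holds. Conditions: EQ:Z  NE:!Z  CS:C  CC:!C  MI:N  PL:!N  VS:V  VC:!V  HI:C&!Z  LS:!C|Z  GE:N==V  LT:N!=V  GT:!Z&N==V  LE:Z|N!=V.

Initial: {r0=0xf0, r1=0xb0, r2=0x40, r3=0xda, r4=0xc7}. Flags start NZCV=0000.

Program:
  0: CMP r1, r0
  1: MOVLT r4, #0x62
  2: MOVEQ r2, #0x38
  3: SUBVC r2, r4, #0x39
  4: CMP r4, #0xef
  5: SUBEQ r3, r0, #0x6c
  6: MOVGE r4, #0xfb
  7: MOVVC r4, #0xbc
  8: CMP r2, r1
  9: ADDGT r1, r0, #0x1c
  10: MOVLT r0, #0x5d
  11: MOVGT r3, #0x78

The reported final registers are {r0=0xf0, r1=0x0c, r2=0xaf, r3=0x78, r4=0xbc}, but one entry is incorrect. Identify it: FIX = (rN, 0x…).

FIX = (r2, 0x29)

0: ✓ CMP  NZCV=1000
1: ✓ MOVLT  r4←0x62
2: · MOVEQ
3: ✓ SUBVC  r2←0x29
4: ✓ CMP  NZCV=0000
5: · SUBEQ
6: ✓ MOVGE  r4←0xfb
7: ✓ MOVVC  r4←0xbc
8: ✓ CMP  NZCV=0000
9: ✓ ADDGT  r1←0x0c
10: · MOVLT
11: ✓ MOVGT  r3←0x78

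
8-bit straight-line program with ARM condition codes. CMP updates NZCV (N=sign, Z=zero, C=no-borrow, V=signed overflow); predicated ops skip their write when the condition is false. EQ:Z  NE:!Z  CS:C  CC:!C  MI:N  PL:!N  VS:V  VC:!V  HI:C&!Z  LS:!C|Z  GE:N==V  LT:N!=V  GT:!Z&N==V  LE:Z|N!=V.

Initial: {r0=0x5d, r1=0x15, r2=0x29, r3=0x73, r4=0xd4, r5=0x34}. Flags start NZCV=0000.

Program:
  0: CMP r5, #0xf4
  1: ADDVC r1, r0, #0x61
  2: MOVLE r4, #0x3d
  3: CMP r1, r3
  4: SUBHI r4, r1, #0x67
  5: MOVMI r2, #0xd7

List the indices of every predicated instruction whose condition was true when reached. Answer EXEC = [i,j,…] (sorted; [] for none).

EXEC = [1,4]

[0] flags=0000 → (cmp)
[1] flags=0000 VC?T → r1=0xbe
[2] flags=0000 LE?F → skip
[3] flags=0011 → (cmp)
[4] flags=0011 HI?T → r4=0x57
[5] flags=0011 MI?F → skip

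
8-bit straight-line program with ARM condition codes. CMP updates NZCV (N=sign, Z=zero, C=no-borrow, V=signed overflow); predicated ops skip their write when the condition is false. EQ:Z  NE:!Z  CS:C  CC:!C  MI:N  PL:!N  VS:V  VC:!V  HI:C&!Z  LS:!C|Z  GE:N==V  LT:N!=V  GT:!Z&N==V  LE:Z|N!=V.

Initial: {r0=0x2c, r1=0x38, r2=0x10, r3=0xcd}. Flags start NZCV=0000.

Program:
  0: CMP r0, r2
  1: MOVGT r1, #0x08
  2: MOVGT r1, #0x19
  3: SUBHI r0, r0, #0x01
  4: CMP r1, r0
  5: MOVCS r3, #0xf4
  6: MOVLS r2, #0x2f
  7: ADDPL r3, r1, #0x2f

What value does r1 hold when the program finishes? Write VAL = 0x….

VAL = 0x19

[0] flags=0010 → (cmp)
[1] flags=0010 GT?T → r1=0x08
[2] flags=0010 GT?T → r1=0x19
[3] flags=0010 HI?T → r0=0x2b
[4] flags=1000 → (cmp)
[5] flags=1000 CS?F → skip
[6] flags=1000 LS?T → r2=0x2f
[7] flags=1000 PL?F → skip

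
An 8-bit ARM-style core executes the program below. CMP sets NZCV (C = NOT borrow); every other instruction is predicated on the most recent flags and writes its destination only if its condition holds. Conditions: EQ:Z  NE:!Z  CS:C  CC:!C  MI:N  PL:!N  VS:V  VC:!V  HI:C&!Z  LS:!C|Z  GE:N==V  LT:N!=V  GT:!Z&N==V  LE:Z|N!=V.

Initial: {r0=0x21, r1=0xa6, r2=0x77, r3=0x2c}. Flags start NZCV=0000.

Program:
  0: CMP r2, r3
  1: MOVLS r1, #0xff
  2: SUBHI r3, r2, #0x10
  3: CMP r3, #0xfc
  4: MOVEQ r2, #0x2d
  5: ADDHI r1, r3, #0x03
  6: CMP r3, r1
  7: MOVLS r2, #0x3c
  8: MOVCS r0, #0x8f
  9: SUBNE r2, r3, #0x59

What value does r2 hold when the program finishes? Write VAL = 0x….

VAL = 0x0e

[0] flags=0010 → (cmp)
[1] flags=0010 LS?F → skip
[2] flags=0010 HI?T → r3=0x67
[3] flags=0000 → (cmp)
[4] flags=0000 EQ?F → skip
[5] flags=0000 HI?F → skip
[6] flags=1001 → (cmp)
[7] flags=1001 LS?T → r2=0x3c
[8] flags=1001 CS?F → skip
[9] flags=1001 NE?T → r2=0x0e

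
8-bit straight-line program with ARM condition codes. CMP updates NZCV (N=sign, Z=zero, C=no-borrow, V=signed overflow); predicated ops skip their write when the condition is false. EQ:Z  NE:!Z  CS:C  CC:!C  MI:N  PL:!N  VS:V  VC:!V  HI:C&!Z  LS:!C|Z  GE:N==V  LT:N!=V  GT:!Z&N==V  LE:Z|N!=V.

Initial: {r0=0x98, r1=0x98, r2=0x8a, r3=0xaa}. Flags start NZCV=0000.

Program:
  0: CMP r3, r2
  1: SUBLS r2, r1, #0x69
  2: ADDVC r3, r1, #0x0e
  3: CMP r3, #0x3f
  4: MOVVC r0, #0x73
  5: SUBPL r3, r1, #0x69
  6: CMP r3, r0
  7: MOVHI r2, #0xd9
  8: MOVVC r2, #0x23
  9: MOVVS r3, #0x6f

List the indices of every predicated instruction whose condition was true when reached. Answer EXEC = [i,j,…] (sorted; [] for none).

EXEC = [2,5,9]

[0] flags=0010 → (cmp)
[1] flags=0010 LS?F → skip
[2] flags=0010 VC?T → r3=0xa6
[3] flags=0011 → (cmp)
[4] flags=0011 VC?F → skip
[5] flags=0011 PL?T → r3=0x2f
[6] flags=1001 → (cmp)
[7] flags=1001 HI?F → skip
[8] flags=1001 VC?F → skip
[9] flags=1001 VS?T → r3=0x6f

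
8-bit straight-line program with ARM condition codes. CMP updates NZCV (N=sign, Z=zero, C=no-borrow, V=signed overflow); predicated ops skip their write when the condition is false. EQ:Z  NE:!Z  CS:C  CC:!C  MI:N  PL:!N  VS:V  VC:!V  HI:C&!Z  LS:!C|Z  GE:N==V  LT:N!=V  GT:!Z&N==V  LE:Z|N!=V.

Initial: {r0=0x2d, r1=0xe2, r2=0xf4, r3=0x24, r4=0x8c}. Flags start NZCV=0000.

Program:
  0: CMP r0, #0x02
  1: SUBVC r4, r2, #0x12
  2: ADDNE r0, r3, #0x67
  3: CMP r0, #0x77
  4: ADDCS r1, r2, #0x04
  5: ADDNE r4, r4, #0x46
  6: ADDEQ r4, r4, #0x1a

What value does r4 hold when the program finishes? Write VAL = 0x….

[0] flags=0010 → (cmp)
[1] flags=0010 VC?T → r4=0xe2
[2] flags=0010 NE?T → r0=0x8b
[3] flags=0011 → (cmp)
[4] flags=0011 CS?T → r1=0xf8
[5] flags=0011 NE?T → r4=0x28
[6] flags=0011 EQ?F → skip

VAL = 0x28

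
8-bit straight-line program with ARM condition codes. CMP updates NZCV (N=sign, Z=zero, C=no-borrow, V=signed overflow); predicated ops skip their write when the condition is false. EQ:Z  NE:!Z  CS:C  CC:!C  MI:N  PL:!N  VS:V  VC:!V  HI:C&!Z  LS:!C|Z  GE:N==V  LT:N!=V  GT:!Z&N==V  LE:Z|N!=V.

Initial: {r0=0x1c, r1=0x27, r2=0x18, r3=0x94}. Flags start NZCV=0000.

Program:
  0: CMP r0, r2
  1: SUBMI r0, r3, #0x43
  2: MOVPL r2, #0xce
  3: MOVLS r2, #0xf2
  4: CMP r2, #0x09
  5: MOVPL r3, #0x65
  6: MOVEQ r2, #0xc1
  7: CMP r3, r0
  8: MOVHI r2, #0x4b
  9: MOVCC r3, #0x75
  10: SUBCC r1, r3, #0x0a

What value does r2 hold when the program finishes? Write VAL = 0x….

VAL = 0x4b

[0] flags=0010 → (cmp)
[1] flags=0010 MI?F → skip
[2] flags=0010 PL?T → r2=0xce
[3] flags=0010 LS?F → skip
[4] flags=1010 → (cmp)
[5] flags=1010 PL?F → skip
[6] flags=1010 EQ?F → skip
[7] flags=0011 → (cmp)
[8] flags=0011 HI?T → r2=0x4b
[9] flags=0011 CC?F → skip
[10] flags=0011 CC?F → skip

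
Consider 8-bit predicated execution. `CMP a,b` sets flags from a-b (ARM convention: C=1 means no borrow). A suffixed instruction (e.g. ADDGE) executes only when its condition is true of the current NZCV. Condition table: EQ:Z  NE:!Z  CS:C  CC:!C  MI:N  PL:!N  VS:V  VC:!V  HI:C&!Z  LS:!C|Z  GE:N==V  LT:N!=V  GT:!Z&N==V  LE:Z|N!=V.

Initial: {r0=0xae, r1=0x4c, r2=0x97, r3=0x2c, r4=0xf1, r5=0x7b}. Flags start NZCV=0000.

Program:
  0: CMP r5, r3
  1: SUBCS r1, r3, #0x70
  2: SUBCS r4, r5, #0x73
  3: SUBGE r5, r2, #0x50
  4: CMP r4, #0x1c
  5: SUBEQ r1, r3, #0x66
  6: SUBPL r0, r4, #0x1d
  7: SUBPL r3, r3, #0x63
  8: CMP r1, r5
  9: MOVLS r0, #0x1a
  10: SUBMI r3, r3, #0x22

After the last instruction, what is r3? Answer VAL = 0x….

[0] flags=0010 → (cmp)
[1] flags=0010 CS?T → r1=0xbc
[2] flags=0010 CS?T → r4=0x08
[3] flags=0010 GE?T → r5=0x47
[4] flags=1000 → (cmp)
[5] flags=1000 EQ?F → skip
[6] flags=1000 PL?F → skip
[7] flags=1000 PL?F → skip
[8] flags=0011 → (cmp)
[9] flags=0011 LS?F → skip
[10] flags=0011 MI?F → skip

VAL = 0x2c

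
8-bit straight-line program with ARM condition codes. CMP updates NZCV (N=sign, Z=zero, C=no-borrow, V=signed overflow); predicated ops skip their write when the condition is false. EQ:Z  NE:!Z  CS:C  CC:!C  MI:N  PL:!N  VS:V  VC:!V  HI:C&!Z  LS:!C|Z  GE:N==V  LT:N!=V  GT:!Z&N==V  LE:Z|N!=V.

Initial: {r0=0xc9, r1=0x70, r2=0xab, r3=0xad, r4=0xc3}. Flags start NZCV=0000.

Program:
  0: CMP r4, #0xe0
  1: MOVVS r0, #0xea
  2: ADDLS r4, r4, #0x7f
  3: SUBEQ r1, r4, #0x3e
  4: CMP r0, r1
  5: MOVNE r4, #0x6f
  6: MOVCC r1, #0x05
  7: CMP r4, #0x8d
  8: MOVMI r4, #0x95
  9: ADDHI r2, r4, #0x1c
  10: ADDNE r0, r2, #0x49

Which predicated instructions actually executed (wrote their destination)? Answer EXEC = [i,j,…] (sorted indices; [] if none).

EXEC = [2,5,8,10]

[0] flags=1000 → (cmp)
[1] flags=1000 VS?F → skip
[2] flags=1000 LS?T → r4=0x42
[3] flags=1000 EQ?F → skip
[4] flags=0011 → (cmp)
[5] flags=0011 NE?T → r4=0x6f
[6] flags=0011 CC?F → skip
[7] flags=1001 → (cmp)
[8] flags=1001 MI?T → r4=0x95
[9] flags=1001 HI?F → skip
[10] flags=1001 NE?T → r0=0xf4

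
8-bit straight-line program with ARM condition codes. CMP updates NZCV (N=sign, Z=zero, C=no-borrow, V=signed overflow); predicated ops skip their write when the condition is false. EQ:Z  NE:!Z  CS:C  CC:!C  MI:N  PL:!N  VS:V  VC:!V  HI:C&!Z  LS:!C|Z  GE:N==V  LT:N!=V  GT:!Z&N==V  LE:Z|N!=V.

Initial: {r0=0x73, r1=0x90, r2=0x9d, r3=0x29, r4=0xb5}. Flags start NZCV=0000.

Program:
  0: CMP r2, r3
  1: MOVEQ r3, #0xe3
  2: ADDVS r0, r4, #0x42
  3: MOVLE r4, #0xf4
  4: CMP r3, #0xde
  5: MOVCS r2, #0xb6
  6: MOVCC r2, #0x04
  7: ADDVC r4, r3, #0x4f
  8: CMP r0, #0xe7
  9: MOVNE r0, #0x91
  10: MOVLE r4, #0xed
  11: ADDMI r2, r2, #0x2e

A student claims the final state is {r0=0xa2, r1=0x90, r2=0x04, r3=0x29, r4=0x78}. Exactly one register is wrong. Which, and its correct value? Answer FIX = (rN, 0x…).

FIX = (r0, 0x91)

0: ✓ CMP  NZCV=0011
1: · MOVEQ
2: ✓ ADDVS  r0←0xf7
3: ✓ MOVLE  r4←0xf4
4: ✓ CMP  NZCV=0000
5: · MOVCS
6: ✓ MOVCC  r2←0x04
7: ✓ ADDVC  r4←0x78
8: ✓ CMP  NZCV=0010
9: ✓ MOVNE  r0←0x91
10: · MOVLE
11: · ADDMI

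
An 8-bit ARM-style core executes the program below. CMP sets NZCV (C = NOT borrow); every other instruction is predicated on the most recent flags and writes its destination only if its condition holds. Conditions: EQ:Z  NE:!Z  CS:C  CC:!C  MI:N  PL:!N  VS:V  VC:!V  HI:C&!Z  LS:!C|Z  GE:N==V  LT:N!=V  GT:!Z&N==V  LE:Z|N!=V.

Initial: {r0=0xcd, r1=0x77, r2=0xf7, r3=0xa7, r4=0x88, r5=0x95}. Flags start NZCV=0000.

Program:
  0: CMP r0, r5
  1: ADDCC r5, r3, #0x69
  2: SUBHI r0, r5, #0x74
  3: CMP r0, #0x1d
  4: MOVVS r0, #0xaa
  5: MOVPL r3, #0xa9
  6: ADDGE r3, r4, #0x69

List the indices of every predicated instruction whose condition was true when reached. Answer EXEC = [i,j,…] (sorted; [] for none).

0: ✓ CMP  NZCV=0010
1: · ADDCC
2: ✓ SUBHI  r0←0x21
3: ✓ CMP  NZCV=0010
4: · MOVVS
5: ✓ MOVPL  r3←0xa9
6: ✓ ADDGE  r3←0xf1

EXEC = [2,5,6]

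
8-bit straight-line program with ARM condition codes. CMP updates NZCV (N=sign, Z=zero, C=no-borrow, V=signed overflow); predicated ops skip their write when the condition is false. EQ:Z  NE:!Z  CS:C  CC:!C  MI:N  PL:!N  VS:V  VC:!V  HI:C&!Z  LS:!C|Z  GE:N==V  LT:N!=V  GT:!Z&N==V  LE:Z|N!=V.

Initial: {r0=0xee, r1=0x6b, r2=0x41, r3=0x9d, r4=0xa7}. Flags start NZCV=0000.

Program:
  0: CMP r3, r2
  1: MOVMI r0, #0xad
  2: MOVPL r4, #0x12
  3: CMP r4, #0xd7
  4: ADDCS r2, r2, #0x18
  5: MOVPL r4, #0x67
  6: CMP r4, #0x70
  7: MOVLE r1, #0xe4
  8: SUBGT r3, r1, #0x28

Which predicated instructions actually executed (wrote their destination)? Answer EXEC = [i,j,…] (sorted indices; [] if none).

EXEC = [2,5,7]

[0] flags=0011 → (cmp)
[1] flags=0011 MI?F → skip
[2] flags=0011 PL?T → r4=0x12
[3] flags=0000 → (cmp)
[4] flags=0000 CS?F → skip
[5] flags=0000 PL?T → r4=0x67
[6] flags=1000 → (cmp)
[7] flags=1000 LE?T → r1=0xe4
[8] flags=1000 GT?F → skip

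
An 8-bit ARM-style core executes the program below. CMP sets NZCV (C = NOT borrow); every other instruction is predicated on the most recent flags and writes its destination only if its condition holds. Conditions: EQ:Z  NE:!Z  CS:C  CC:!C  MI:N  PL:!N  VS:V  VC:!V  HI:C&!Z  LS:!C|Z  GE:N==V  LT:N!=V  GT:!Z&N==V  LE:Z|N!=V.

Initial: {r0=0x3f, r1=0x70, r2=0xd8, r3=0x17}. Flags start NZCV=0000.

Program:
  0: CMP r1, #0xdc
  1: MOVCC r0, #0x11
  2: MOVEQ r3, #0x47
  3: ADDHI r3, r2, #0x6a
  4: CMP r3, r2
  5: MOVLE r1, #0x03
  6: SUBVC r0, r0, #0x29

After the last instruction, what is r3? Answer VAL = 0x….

0: ✓ CMP  NZCV=1001
1: ✓ MOVCC  r0←0x11
2: · MOVEQ
3: · ADDHI
4: ✓ CMP  NZCV=0000
5: · MOVLE
6: ✓ SUBVC  r0←0xe8

VAL = 0x17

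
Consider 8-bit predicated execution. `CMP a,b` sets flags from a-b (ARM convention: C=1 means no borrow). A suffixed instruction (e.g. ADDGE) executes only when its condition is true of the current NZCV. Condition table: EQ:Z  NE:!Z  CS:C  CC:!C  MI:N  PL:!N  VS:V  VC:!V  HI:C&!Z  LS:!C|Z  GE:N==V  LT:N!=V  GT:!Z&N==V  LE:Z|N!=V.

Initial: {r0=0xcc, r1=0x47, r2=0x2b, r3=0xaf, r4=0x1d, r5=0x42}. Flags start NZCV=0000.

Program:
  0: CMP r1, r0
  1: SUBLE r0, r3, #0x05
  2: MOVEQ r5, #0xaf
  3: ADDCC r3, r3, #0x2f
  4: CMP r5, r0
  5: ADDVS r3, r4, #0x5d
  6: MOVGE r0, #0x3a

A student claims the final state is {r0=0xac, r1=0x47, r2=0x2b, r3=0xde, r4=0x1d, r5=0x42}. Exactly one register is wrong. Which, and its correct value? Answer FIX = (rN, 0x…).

FIX = (r0, 0x3a)

[0] flags=0000 → (cmp)
[1] flags=0000 LE?F → skip
[2] flags=0000 EQ?F → skip
[3] flags=0000 CC?T → r3=0xde
[4] flags=0000 → (cmp)
[5] flags=0000 VS?F → skip
[6] flags=0000 GE?T → r0=0x3a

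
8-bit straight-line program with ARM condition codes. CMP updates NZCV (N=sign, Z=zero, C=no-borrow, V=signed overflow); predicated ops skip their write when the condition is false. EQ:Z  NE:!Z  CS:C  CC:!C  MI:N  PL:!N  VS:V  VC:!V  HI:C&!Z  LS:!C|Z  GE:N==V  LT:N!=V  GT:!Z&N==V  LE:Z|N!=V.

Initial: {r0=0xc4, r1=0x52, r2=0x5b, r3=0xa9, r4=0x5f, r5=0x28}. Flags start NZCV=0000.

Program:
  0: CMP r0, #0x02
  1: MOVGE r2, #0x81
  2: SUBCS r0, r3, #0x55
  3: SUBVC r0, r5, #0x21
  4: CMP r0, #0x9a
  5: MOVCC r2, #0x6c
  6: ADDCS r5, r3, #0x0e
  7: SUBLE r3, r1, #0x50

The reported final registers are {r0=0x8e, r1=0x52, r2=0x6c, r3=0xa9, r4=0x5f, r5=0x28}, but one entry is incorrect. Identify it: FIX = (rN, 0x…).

FIX = (r0, 0x07)

[0] flags=1010 → (cmp)
[1] flags=1010 GE?F → skip
[2] flags=1010 CS?T → r0=0x54
[3] flags=1010 VC?T → r0=0x07
[4] flags=0000 → (cmp)
[5] flags=0000 CC?T → r2=0x6c
[6] flags=0000 CS?F → skip
[7] flags=0000 LE?F → skip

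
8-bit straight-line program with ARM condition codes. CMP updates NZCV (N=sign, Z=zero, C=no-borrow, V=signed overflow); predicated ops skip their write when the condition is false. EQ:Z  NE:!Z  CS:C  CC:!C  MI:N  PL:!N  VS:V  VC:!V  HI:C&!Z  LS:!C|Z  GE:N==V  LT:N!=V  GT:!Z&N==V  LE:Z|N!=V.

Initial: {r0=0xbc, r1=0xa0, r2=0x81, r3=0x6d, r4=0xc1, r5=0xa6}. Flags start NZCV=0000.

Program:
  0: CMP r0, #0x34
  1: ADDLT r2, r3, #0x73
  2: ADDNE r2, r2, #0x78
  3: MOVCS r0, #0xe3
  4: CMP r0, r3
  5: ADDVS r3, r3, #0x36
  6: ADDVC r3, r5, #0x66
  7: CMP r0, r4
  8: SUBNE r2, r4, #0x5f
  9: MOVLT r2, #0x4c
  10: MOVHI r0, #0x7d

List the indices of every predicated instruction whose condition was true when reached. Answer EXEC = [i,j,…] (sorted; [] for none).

EXEC = [1,2,3,5,8,10]

0: ✓ CMP  NZCV=1010
1: ✓ ADDLT  r2←0xe0
2: ✓ ADDNE  r2←0x58
3: ✓ MOVCS  r0←0xe3
4: ✓ CMP  NZCV=0011
5: ✓ ADDVS  r3←0xa3
6: · ADDVC
7: ✓ CMP  NZCV=0010
8: ✓ SUBNE  r2←0x62
9: · MOVLT
10: ✓ MOVHI  r0←0x7d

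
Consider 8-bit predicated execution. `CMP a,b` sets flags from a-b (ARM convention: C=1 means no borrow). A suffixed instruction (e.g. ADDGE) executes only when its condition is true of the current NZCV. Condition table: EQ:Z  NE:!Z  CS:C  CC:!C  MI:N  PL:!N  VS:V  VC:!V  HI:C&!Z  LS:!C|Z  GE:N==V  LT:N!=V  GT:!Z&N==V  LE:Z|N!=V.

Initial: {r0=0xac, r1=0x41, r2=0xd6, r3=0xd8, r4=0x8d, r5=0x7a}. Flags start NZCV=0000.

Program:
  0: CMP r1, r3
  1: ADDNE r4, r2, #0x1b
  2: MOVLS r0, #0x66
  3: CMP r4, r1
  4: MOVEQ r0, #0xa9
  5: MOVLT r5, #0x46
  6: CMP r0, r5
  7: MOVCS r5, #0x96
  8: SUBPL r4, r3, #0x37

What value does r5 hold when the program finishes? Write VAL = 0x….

[0] flags=0000 → (cmp)
[1] flags=0000 NE?T → r4=0xf1
[2] flags=0000 LS?T → r0=0x66
[3] flags=1010 → (cmp)
[4] flags=1010 EQ?F → skip
[5] flags=1010 LT?T → r5=0x46
[6] flags=0010 → (cmp)
[7] flags=0010 CS?T → r5=0x96
[8] flags=0010 PL?T → r4=0xa1

VAL = 0x96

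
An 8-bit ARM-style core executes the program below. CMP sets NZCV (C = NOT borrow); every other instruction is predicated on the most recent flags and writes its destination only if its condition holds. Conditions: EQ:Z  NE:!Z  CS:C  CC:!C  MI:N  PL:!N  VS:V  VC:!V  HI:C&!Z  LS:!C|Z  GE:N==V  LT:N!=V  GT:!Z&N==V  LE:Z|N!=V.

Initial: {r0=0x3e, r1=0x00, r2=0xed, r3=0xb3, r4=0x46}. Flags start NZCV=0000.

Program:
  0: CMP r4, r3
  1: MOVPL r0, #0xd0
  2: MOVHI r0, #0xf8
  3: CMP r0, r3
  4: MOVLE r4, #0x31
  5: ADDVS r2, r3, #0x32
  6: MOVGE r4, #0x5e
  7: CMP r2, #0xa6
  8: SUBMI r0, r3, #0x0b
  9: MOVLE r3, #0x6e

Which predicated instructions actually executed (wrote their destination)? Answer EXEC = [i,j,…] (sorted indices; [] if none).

EXEC = [5,6]

0: ✓ CMP  NZCV=1001
1: · MOVPL
2: · MOVHI
3: ✓ CMP  NZCV=1001
4: · MOVLE
5: ✓ ADDVS  r2←0xe5
6: ✓ MOVGE  r4←0x5e
7: ✓ CMP  NZCV=0010
8: · SUBMI
9: · MOVLE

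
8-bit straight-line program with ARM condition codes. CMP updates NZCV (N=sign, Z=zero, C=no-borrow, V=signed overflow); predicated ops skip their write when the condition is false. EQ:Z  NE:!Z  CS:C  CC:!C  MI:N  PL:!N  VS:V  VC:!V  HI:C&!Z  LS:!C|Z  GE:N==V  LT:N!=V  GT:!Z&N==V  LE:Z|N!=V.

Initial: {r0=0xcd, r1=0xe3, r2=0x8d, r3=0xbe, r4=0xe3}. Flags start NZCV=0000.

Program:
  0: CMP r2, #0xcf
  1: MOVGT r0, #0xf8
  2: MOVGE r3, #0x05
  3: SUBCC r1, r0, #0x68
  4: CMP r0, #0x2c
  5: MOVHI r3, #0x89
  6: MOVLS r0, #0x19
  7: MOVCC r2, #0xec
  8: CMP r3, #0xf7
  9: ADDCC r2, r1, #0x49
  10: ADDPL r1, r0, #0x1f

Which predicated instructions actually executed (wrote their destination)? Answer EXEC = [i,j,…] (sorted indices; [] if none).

EXEC = [3,5,9]

0: ✓ CMP  NZCV=1000
1: · MOVGT
2: · MOVGE
3: ✓ SUBCC  r1←0x65
4: ✓ CMP  NZCV=1010
5: ✓ MOVHI  r3←0x89
6: · MOVLS
7: · MOVCC
8: ✓ CMP  NZCV=1000
9: ✓ ADDCC  r2←0xae
10: · ADDPL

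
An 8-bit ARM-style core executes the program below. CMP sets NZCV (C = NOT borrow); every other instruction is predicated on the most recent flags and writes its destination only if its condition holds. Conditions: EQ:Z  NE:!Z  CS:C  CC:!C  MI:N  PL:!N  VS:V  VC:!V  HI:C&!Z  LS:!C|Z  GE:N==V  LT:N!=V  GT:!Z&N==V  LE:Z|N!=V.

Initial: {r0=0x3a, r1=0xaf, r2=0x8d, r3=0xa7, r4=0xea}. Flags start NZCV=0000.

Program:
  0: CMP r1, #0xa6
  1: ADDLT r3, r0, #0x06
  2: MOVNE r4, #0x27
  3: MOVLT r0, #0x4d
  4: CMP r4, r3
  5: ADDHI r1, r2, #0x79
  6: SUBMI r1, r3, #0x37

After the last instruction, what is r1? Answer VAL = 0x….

VAL = 0x70

[0] flags=0010 → (cmp)
[1] flags=0010 LT?F → skip
[2] flags=0010 NE?T → r4=0x27
[3] flags=0010 LT?F → skip
[4] flags=1001 → (cmp)
[5] flags=1001 HI?F → skip
[6] flags=1001 MI?T → r1=0x70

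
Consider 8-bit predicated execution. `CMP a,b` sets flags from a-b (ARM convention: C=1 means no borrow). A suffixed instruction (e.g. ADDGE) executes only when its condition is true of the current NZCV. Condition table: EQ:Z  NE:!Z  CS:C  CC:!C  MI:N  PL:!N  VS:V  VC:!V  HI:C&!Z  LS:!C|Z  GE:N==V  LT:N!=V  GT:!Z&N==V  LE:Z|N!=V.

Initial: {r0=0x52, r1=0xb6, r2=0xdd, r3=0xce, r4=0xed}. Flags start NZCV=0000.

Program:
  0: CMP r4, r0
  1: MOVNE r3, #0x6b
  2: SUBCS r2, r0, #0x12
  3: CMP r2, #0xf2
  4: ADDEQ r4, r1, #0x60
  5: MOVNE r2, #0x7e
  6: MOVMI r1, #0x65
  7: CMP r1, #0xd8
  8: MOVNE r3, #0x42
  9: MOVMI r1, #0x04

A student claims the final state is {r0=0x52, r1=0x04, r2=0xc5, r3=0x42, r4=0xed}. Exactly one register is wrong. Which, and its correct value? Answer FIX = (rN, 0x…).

FIX = (r2, 0x7e)

[0] flags=1010 → (cmp)
[1] flags=1010 NE?T → r3=0x6b
[2] flags=1010 CS?T → r2=0x40
[3] flags=0000 → (cmp)
[4] flags=0000 EQ?F → skip
[5] flags=0000 NE?T → r2=0x7e
[6] flags=0000 MI?F → skip
[7] flags=1000 → (cmp)
[8] flags=1000 NE?T → r3=0x42
[9] flags=1000 MI?T → r1=0x04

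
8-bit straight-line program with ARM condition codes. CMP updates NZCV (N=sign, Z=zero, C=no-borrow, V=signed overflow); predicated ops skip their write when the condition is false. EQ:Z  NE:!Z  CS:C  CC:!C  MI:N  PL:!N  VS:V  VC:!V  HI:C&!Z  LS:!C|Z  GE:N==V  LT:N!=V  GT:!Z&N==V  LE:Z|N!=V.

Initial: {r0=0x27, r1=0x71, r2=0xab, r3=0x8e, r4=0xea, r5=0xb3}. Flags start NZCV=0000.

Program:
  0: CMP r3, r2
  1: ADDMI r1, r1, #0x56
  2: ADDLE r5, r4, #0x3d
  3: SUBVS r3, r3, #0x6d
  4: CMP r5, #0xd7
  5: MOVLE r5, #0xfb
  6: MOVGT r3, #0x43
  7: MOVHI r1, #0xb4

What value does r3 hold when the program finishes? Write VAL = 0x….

0: ✓ CMP  NZCV=1000
1: ✓ ADDMI  r1←0xc7
2: ✓ ADDLE  r5←0x27
3: · SUBVS
4: ✓ CMP  NZCV=0000
5: · MOVLE
6: ✓ MOVGT  r3←0x43
7: · MOVHI

VAL = 0x43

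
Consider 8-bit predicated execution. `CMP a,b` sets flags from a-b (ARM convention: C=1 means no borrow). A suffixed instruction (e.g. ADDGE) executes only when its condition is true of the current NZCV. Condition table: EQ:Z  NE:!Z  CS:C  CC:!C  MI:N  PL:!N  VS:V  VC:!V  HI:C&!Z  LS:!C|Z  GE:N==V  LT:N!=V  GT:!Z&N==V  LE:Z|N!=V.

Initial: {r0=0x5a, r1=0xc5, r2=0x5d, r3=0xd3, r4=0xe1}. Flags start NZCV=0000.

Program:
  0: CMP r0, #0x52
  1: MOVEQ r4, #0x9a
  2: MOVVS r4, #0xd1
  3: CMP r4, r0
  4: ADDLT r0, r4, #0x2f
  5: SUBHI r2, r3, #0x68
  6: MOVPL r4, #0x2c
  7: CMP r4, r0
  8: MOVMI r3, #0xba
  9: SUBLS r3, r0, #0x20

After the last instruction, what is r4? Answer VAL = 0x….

[0] flags=0010 → (cmp)
[1] flags=0010 EQ?F → skip
[2] flags=0010 VS?F → skip
[3] flags=1010 → (cmp)
[4] flags=1010 LT?T → r0=0x10
[5] flags=1010 HI?T → r2=0x6b
[6] flags=1010 PL?F → skip
[7] flags=1010 → (cmp)
[8] flags=1010 MI?T → r3=0xba
[9] flags=1010 LS?F → skip

VAL = 0xe1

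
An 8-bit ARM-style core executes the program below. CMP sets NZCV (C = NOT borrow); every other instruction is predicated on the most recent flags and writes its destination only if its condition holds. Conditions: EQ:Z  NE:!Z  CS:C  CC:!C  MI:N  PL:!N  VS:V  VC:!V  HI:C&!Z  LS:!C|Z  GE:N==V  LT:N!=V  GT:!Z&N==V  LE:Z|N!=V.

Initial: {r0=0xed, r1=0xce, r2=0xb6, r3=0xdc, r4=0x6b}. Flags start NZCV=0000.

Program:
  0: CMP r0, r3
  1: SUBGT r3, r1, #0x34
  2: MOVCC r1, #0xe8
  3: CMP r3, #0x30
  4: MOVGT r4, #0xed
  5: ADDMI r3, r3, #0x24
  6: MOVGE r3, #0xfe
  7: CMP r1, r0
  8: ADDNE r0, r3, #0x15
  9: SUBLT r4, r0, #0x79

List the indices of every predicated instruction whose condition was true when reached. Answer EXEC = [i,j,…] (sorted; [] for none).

0: ✓ CMP  NZCV=0010
1: ✓ SUBGT  r3←0x9a
2: · MOVCC
3: ✓ CMP  NZCV=0011
4: · MOVGT
5: · ADDMI
6: · MOVGE
7: ✓ CMP  NZCV=1000
8: ✓ ADDNE  r0←0xaf
9: ✓ SUBLT  r4←0x36

EXEC = [1,8,9]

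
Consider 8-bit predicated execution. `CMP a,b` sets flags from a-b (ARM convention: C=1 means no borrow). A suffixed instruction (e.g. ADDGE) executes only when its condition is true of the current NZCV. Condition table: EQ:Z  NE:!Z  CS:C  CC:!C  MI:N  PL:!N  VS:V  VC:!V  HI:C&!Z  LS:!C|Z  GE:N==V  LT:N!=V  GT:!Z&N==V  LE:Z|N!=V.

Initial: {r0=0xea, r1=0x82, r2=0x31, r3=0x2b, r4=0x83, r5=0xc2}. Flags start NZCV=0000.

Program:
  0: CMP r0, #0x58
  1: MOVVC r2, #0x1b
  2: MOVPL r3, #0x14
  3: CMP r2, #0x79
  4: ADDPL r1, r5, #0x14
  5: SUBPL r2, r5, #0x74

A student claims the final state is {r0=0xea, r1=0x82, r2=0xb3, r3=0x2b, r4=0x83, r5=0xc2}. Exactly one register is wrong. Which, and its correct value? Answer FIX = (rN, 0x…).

FIX = (r2, 0x1b)

[0] flags=1010 → (cmp)
[1] flags=1010 VC?T → r2=0x1b
[2] flags=1010 PL?F → skip
[3] flags=1000 → (cmp)
[4] flags=1000 PL?F → skip
[5] flags=1000 PL?F → skip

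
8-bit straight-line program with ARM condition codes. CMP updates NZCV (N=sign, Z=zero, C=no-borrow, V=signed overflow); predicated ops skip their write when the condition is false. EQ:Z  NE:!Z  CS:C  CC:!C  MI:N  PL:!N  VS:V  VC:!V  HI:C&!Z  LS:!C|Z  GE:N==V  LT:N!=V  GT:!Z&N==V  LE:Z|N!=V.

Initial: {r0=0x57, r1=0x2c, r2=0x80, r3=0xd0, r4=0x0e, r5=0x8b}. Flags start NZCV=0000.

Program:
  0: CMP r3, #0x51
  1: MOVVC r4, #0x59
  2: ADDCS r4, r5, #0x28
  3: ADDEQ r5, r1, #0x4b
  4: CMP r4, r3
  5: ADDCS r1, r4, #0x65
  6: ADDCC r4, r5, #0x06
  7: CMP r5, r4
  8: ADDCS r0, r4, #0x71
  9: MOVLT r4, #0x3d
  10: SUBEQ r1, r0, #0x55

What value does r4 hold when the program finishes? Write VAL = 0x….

[0] flags=0011 → (cmp)
[1] flags=0011 VC?F → skip
[2] flags=0011 CS?T → r4=0xb3
[3] flags=0011 EQ?F → skip
[4] flags=1000 → (cmp)
[5] flags=1000 CS?F → skip
[6] flags=1000 CC?T → r4=0x91
[7] flags=1000 → (cmp)
[8] flags=1000 CS?F → skip
[9] flags=1000 LT?T → r4=0x3d
[10] flags=1000 EQ?F → skip

VAL = 0x3d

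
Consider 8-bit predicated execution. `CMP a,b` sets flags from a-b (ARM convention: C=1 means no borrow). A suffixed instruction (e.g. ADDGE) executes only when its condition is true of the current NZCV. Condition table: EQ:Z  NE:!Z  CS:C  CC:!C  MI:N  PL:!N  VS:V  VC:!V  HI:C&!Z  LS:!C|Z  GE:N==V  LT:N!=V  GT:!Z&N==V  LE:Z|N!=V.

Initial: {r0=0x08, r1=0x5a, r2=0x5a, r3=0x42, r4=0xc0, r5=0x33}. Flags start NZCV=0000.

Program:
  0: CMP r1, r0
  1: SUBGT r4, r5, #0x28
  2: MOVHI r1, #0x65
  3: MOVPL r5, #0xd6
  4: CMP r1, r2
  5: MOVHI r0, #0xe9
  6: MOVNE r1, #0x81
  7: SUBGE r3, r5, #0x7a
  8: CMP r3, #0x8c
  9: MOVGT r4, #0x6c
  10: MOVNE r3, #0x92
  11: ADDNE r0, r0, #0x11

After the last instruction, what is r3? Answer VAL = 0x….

[0] flags=0010 → (cmp)
[1] flags=0010 GT?T → r4=0x0b
[2] flags=0010 HI?T → r1=0x65
[3] flags=0010 PL?T → r5=0xd6
[4] flags=0010 → (cmp)
[5] flags=0010 HI?T → r0=0xe9
[6] flags=0010 NE?T → r1=0x81
[7] flags=0010 GE?T → r3=0x5c
[8] flags=1001 → (cmp)
[9] flags=1001 GT?T → r4=0x6c
[10] flags=1001 NE?T → r3=0x92
[11] flags=1001 NE?T → r0=0xfa

VAL = 0x92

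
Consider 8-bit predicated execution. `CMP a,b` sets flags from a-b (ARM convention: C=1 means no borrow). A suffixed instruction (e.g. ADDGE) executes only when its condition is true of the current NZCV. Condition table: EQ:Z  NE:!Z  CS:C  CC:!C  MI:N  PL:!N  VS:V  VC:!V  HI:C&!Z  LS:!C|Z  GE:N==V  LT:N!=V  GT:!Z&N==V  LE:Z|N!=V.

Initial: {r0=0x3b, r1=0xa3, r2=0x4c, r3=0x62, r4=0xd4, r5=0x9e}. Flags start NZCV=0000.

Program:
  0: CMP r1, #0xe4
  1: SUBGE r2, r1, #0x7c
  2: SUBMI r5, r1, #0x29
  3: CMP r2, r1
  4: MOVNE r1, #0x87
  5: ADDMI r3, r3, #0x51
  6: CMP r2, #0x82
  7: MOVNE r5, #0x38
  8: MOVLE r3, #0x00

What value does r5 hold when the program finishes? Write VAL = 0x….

0: ✓ CMP  NZCV=1000
1: · SUBGE
2: ✓ SUBMI  r5←0x7a
3: ✓ CMP  NZCV=1001
4: ✓ MOVNE  r1←0x87
5: ✓ ADDMI  r3←0xb3
6: ✓ CMP  NZCV=1001
7: ✓ MOVNE  r5←0x38
8: · MOVLE

VAL = 0x38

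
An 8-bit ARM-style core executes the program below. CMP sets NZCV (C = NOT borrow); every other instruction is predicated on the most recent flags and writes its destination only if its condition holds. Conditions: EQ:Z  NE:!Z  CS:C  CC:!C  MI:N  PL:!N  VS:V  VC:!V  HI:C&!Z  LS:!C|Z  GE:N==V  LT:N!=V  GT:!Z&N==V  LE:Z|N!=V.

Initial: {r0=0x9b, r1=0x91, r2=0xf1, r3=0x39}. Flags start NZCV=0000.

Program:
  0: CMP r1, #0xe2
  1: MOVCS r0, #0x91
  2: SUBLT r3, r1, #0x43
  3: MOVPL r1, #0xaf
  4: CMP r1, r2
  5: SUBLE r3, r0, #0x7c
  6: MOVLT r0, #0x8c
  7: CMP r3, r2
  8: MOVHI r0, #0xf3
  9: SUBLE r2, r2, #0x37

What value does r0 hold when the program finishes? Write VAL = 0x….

0: ✓ CMP  NZCV=1000
1: · MOVCS
2: ✓ SUBLT  r3←0x4e
3: · MOVPL
4: ✓ CMP  NZCV=1000
5: ✓ SUBLE  r3←0x1f
6: ✓ MOVLT  r0←0x8c
7: ✓ CMP  NZCV=0000
8: · MOVHI
9: · SUBLE

VAL = 0x8c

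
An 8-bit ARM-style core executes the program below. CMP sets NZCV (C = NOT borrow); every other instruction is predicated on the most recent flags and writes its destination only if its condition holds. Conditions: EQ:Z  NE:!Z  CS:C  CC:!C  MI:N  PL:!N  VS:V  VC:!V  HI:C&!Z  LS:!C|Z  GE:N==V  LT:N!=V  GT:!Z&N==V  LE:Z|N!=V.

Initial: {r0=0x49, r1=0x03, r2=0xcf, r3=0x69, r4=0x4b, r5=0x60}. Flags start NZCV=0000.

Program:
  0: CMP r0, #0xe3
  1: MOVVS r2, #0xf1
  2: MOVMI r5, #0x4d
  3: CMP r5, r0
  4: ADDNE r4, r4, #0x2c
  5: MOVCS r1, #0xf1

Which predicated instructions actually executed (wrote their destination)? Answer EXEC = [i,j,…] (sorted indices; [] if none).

EXEC = [4,5]

[0] flags=0000 → (cmp)
[1] flags=0000 VS?F → skip
[2] flags=0000 MI?F → skip
[3] flags=0010 → (cmp)
[4] flags=0010 NE?T → r4=0x77
[5] flags=0010 CS?T → r1=0xf1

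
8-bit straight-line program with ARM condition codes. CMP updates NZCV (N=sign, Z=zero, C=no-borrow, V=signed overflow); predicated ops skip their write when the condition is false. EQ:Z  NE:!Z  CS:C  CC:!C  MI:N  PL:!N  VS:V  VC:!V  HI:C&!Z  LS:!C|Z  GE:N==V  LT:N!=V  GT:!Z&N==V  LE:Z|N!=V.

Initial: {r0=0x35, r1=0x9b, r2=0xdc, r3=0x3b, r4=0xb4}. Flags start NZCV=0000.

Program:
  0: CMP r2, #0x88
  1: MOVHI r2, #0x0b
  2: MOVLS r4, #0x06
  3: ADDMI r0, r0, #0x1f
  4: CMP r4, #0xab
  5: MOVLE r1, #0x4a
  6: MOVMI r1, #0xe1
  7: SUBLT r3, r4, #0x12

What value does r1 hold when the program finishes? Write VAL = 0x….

VAL = 0x9b

0: ✓ CMP  NZCV=0010
1: ✓ MOVHI  r2←0x0b
2: · MOVLS
3: · ADDMI
4: ✓ CMP  NZCV=0010
5: · MOVLE
6: · MOVMI
7: · SUBLT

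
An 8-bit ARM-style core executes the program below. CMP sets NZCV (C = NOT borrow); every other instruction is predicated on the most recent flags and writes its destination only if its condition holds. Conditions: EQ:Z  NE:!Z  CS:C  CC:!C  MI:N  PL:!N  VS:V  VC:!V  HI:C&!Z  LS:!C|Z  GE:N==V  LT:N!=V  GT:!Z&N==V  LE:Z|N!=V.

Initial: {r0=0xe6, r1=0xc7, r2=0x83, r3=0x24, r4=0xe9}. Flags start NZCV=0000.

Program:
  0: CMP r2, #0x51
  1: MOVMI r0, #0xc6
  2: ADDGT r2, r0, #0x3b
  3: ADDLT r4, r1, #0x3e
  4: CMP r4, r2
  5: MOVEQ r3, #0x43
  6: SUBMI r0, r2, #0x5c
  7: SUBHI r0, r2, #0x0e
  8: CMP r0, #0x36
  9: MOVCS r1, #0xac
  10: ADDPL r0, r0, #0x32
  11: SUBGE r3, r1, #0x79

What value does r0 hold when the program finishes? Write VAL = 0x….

[0] flags=0011 → (cmp)
[1] flags=0011 MI?F → skip
[2] flags=0011 GT?F → skip
[3] flags=0011 LT?T → r4=0x05
[4] flags=1001 → (cmp)
[5] flags=1001 EQ?F → skip
[6] flags=1001 MI?T → r0=0x27
[7] flags=1001 HI?F → skip
[8] flags=1000 → (cmp)
[9] flags=1000 CS?F → skip
[10] flags=1000 PL?F → skip
[11] flags=1000 GE?F → skip

VAL = 0x27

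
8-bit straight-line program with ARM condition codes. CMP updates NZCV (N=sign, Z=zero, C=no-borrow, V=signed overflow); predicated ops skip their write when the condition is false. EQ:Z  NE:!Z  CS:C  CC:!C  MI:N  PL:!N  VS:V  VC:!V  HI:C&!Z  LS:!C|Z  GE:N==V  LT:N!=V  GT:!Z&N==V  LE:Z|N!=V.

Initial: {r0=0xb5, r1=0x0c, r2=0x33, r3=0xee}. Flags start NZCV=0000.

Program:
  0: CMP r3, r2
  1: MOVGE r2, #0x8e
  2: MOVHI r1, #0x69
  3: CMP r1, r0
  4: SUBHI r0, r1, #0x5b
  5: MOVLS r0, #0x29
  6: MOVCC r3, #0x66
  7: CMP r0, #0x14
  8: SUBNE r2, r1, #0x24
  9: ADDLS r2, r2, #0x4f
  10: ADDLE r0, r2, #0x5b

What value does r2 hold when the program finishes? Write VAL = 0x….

0: ✓ CMP  NZCV=1010
1: · MOVGE
2: ✓ MOVHI  r1←0x69
3: ✓ CMP  NZCV=1001
4: · SUBHI
5: ✓ MOVLS  r0←0x29
6: ✓ MOVCC  r3←0x66
7: ✓ CMP  NZCV=0010
8: ✓ SUBNE  r2←0x45
9: · ADDLS
10: · ADDLE

VAL = 0x45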